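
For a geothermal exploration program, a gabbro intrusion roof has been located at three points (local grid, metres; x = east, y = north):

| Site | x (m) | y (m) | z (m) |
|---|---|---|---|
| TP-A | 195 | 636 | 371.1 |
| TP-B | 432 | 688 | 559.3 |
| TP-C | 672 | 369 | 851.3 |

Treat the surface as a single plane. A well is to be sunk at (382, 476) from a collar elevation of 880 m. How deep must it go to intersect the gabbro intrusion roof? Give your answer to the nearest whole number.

Two edge vectors: TP-A→TP-B = (237, 52, 188.2), TP-A→TP-C = (477, -267, 480.2).
Normal n = (TP-A→TP-B) × (TP-A→TP-C) = (75219.8, -24036, -88083).
So ∂z/∂x = −n_x/n_z = 0.85397 and ∂z/∂y = −n_y/n_z = −0.27288.
Intercept c from TP-A: 371.1 − 166.52 + 173.55 = 378.13.
At (382, 476): z_contact = 326.2 − 129.9 + 378.13 = 574.5 m.
Depth below ground = 880 − 574.5 = 306 m.

306 m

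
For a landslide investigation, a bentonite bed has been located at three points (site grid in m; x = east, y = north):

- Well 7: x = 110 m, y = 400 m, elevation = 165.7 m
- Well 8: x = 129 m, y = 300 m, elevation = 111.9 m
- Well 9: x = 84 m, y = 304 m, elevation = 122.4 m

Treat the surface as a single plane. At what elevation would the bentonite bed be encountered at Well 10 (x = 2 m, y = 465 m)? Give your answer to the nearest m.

219 m

Let the plane be z = a·x + b·y + c.
Well 8−Well 7: 19a − 100b = −53.8;  Well 9−Well 7: −26a − 96b = −43.3.
Solving gives a = −0.18870, b = 0.50215.
Then c = 165.7 − a·110 − b·400 = −14.40.
At (2, 465): z = −0.4 + 233.5 − 14.40 = 218.7 m.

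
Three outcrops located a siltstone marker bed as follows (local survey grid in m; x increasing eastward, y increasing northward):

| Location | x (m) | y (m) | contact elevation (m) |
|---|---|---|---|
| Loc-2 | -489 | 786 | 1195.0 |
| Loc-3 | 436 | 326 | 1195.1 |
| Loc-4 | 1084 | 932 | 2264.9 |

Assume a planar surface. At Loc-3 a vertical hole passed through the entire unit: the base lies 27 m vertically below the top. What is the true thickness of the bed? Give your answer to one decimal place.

Let the plane be z = a·x + b·y + c.
Loc-3−Loc-2: 925a − 460b = 0.1;  Loc-4−Loc-2: 1573a + 146b = 1069.9.
Solving gives a = 0.57320, b = 1.15242.
|∇z| = √(a²+b²) = 1.28710, so dip δ = arctan(1.28710) = 52.15°.
True thickness = vertical thickness × cos δ = 27 × cos 52.15° = 16.6 m.

16.6 m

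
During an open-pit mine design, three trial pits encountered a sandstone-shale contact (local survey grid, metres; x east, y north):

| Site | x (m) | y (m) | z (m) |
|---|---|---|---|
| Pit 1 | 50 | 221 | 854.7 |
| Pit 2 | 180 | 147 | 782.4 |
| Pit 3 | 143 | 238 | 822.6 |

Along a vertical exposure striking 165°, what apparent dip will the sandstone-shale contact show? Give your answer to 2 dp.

20.49°

Let the plane be z = a·x + b·y + c.
Pit 2−Pit 1: 130a − 74b = −72.3;  Pit 3−Pit 1: 93a + 17b = −32.1.
Solving gives a = −0.39645, b = 0.28057.
Unit vector along 165° is (sin 165°, cos 165°) = (0.2588, -0.9659).
Slope in that direction = a·(0.2588) + b·(-0.9659) = −0.37361.
Apparent dip = arctan|0.37361| = 20.49° (true dip is 25.9°, so apparent ≤ true as expected).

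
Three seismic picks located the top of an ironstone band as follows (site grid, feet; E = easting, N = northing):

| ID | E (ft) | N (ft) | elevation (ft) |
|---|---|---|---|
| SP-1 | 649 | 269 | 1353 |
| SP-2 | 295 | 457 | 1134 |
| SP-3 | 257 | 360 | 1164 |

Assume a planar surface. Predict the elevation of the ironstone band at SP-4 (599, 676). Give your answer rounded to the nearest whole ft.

Let the plane be z = a·E + b·N + c.
SP-2−SP-1: −354a + 188b = −219;  SP-3−SP-1: −392a + 91b = −189.
Solving gives a = 0.37614, b = −0.45663.
Then c = 1353 − a·649 − b·269 = 1231.72.
At (599, 676): z = 225.3 − 308.7 + 1231.72 = 1148.3 ft.

1148 ft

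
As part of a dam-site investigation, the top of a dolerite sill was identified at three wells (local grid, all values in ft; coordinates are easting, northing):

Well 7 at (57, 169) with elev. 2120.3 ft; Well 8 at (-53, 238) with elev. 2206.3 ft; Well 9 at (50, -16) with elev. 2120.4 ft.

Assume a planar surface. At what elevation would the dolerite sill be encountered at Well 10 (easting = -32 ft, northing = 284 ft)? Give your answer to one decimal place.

2191.6 ft

Let the plane be z = a·easting + b·northing + c.
Well 8−Well 7: −110a + 69b = 86;  Well 9−Well 7: −7a − 185b = 0.1.
Solving gives a = −0.76402, b = 0.02837.
Then c = 2120.3 − a·57 − b·169 = 2159.06.
At (-32, 284): z = 24.4 + 8.1 + 2159.06 = 2191.6 ft.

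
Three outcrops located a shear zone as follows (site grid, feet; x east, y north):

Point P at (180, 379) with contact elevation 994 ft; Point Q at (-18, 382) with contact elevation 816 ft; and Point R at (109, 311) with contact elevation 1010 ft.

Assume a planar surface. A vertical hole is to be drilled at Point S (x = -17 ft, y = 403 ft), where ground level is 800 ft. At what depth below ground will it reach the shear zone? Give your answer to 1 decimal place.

Let the plane be z = a·x + b·y + c.
Point Q−Point P: −198a + 3b = −178;  Point R−Point P: −71a − 68b = 16.
Solving gives a = 0.88148, b = −1.15566.
Then c = 994 − a·180 − b·379 = 1273.33.
At (-17, 403): z_contact = −14.99 − 465.73 + 1273.33 = 792.61 ft.
Depth below ground = 800 − 792.61 = 7.4 ft.

7.4 ft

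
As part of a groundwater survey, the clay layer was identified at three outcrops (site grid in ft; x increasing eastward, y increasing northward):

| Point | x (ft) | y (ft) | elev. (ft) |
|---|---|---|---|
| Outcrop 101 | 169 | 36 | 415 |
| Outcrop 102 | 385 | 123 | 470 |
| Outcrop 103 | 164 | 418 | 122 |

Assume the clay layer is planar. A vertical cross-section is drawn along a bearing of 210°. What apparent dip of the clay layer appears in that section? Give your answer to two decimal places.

Let the plane be z = a·x + b·y + c.
Outcrop 102−Outcrop 101: 216a + 87b = 55;  Outcrop 103−Outcrop 101: −5a + 382b = −293.
Solving gives a = 0.56061, b = −0.75968.
Unit vector along 210° is (sin 210°, cos 210°) = (-0.5000, -0.8660).
Slope in that direction = a·(-0.5000) + b·(-0.8660) = 0.37759.
Apparent dip = arctan|0.37759| = 20.69° (true dip is 43.4°, so apparent ≤ true as expected).

20.69°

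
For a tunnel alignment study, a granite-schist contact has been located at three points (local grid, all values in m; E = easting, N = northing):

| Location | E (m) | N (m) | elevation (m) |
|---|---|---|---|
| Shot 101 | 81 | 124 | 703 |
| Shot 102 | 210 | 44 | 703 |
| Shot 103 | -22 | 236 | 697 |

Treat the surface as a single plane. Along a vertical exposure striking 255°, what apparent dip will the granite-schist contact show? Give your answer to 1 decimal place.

6.1°

Two edge vectors: Shot 101→Shot 102 = (129, -80, 0), Shot 101→Shot 103 = (-103, 112, -6).
Normal n = (Shot 101→Shot 102) × (Shot 101→Shot 103) = (480, 774, 6208).
So ∂z/∂E = −n_x/n_z = −0.07732 and ∂z/∂N = −n_y/n_z = −0.12468.
Unit vector along 255° is (sin 255°, cos 255°) = (-0.9659, -0.2588).
Slope in that direction = a·(-0.9659) + b·(-0.2588) = 0.10695.
Apparent dip = arctan|0.10695| = 6.1° (true dip is 8.3°, so apparent ≤ true as expected).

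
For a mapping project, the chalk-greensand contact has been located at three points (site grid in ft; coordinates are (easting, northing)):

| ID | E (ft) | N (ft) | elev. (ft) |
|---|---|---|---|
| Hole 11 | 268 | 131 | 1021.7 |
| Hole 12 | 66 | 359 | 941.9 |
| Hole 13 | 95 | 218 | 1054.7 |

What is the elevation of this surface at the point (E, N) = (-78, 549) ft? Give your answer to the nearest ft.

Let the plane be z = a·E + b·N + c.
Hole 12−Hole 11: −202a + 228b = −79.8;  Hole 13−Hole 11: −173a + 87b = 33.
Solving gives a = −0.66148, b = −0.93605.
Then c = 1021.7 − a·268 − b·131 = 1321.60.
At (-78, 549): z = 51.6 − 513.9 + 1321.60 = 859.3 ft.

859 ft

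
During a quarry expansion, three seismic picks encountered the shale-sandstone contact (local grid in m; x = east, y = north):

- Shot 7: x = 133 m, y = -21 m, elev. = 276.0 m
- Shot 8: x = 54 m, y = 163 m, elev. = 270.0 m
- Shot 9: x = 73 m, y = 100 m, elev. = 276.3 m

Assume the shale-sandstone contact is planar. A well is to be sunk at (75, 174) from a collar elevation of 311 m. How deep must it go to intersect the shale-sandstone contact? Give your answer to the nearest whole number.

55 m

Two edge vectors: Shot 7→Shot 8 = (-79, 184, -6), Shot 7→Shot 9 = (-60, 121, 0.3).
Normal n = (Shot 7→Shot 8) × (Shot 7→Shot 9) = (781.2, 383.7, 1481).
So ∂z/∂x = −n_x/n_z = −0.52748 and ∂z/∂y = −n_y/n_z = −0.25908.
Intercept c from Shot 7: 276 + 70.16 − 5.44 = 340.71.
At (75, 174): z_contact = −39.6 − 45.1 + 340.71 = 256.1 m.
Depth below ground = 311 − 256.1 = 55 m.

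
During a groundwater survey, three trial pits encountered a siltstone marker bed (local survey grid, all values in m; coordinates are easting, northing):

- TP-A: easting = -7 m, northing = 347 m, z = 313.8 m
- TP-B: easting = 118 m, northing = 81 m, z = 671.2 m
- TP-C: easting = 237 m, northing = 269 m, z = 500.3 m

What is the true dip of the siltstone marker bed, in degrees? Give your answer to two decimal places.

Let the plane be z = a·easting + b·northing + c.
TP-B−TP-A: 125a − 266b = 357.4;  TP-C−TP-A: 244a − 78b = 186.5.
Solving gives a = 0.39402, b = −1.15845.
Gradient magnitude |∇z| = √(a² + b²) = √(0.15525 + 1.34200) = 1.22362.
True dip = arctan(1.22362) = 50.74°, dipping toward NNW (azimuth ≈ 341°).

50.74°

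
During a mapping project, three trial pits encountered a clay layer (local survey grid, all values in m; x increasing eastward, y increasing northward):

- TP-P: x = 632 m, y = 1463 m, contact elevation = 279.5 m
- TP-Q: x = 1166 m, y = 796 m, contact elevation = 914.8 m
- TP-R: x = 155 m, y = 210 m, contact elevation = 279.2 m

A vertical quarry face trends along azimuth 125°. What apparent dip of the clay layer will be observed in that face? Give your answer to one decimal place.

Let the plane be z = a·x + b·y + c.
TP-Q−TP-P: 534a − 667b = 635.3;  TP-R−TP-P: −477a − 1253b = −0.3.
Solving gives a = 0.80651, b = −0.30679.
Unit vector along 125° is (sin 125°, cos 125°) = (0.8192, -0.5736).
Slope in that direction = a·(0.8192) + b·(-0.5736) = 0.83662.
Apparent dip = arctan|0.83662| = 39.9° (true dip is 40.8°, so apparent ≤ true as expected).

39.9°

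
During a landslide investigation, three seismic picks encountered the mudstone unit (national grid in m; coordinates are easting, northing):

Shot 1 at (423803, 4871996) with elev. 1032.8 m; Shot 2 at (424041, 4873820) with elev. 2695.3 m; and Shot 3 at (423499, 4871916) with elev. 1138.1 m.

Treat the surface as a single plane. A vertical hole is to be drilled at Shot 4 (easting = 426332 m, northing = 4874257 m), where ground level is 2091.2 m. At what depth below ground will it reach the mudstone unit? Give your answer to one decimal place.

Let the plane be z = a·easting + b·northing + c.
Shot 2−Shot 1: 238a + 1824b = 1662.5;  Shot 3−Shot 1: −304a − 80b = 105.3.
Solving gives a = −0.607084802, b = 0.990672249.
Then c = 1032.8 − a·423803 − b·4871996 = −4568234.08.
At (426332, 4874257): z_contact = −258819.68 + 4828791.15 − 4568234.08 = 1737.39 m.
Depth below ground = 2091.2 − 1737.39 = 353.8 m.

353.8 m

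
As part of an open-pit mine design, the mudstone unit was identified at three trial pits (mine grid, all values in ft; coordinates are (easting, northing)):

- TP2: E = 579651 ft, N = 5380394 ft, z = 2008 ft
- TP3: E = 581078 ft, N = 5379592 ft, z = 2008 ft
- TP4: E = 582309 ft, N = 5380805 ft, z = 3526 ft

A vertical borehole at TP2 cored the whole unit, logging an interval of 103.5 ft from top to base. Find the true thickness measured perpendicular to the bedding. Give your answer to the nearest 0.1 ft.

76.4 ft

Two edge vectors: TP2→TP3 = (1427, -802, 0), TP2→TP4 = (2658, 411, 1518).
Normal n = (TP2→TP3) × (TP2→TP4) = (-1217436, -2166186, 2718213).
So ∂z/∂E = −n_x/n_z = 0.44788 and ∂z/∂N = −n_y/n_z = 0.79692.
|∇z| = √(a²+b²) = 0.91415, so dip δ = arctan(0.91415) = 42.43°.
True thickness = vertical thickness × cos δ = 103.5 × cos 42.43° = 76.4 ft.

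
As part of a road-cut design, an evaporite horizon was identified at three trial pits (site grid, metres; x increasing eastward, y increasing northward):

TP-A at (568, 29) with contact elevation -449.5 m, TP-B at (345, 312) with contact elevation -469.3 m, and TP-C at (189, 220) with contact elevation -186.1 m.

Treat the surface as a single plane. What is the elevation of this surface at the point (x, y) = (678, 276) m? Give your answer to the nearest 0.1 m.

Two edge vectors: TP-A→TP-B = (-223, 283, -19.8), TP-A→TP-C = (-379, 191, 263.4).
Normal n = (TP-A→TP-B) × (TP-A→TP-C) = (78324, 66242.4, 64664).
So ∂z/∂x = −n_x/n_z = −1.21125 and ∂z/∂y = −n_y/n_z = −1.02441.
Intercept c from TP-A: -449.5 + 687.99 + 29.71 = 268.20.
At (678, 276): z = −821.2 − 282.7 + 268.20 = -835.8 m.

-835.8 m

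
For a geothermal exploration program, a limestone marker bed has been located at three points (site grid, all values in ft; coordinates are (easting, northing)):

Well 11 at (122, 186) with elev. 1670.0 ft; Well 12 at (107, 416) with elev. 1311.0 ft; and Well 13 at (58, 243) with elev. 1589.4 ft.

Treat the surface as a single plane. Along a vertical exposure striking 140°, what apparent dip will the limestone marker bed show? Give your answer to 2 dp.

Let the plane be z = a·E + b·N + c.
Well 12−Well 11: −15a + 230b = −359;  Well 13−Well 11: −64a + 57b = −80.6.
Solving gives a = −0.13884, b = −1.56992.
Unit vector along 140° is (sin 140°, cos 140°) = (0.6428, -0.7660).
Slope in that direction = a·(0.6428) + b·(-0.7660) = 1.11339.
Apparent dip = arctan|1.11339| = 48.07° (true dip is 57.6°, so apparent ≤ true as expected).

48.07°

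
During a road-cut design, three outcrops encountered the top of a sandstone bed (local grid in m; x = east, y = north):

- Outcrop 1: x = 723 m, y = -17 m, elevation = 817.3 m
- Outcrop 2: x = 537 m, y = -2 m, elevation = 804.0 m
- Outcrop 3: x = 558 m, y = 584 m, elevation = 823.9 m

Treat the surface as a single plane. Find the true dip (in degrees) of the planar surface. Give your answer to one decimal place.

Two edge vectors: Outcrop 1→Outcrop 2 = (-186, 15, -13.3), Outcrop 1→Outcrop 3 = (-165, 601, 6.6).
Normal n = (Outcrop 1→Outcrop 2) × (Outcrop 1→Outcrop 3) = (8092.3, 3422.1, -109311).
So ∂z/∂x = −n_x/n_z = 0.07403 and ∂z/∂y = −n_y/n_z = 0.03131.
Gradient magnitude |∇z| = √(a² + b²) = √(0.00548 + 0.00098) = 0.08038.
True dip = arctan(0.08038) = 4.6°, dipping toward WSW (azimuth ≈ 247°).

4.6°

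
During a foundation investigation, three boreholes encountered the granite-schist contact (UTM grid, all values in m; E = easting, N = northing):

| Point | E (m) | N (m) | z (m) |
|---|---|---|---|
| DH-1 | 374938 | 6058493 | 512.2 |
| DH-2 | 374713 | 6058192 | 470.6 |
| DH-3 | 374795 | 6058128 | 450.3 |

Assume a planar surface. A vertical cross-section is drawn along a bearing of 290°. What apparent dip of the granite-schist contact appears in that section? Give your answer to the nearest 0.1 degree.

Two edge vectors: DH-1→DH-2 = (-225, -301, -41.6), DH-1→DH-3 = (-143, -365, -61.9).
Normal n = (DH-1→DH-2) × (DH-1→DH-3) = (3447.9, -7978.7, 39082).
So ∂z/∂E = −n_x/n_z = −0.08822 and ∂z/∂N = −n_y/n_z = 0.20415.
Unit vector along 290° is (sin 290°, cos 290°) = (-0.9397, 0.3420).
Slope in that direction = a·(-0.9397) + b·(0.3420) = 0.15273.
Apparent dip = arctan|0.15273| = 8.7° (true dip is 12.5°, so apparent ≤ true as expected).

8.7°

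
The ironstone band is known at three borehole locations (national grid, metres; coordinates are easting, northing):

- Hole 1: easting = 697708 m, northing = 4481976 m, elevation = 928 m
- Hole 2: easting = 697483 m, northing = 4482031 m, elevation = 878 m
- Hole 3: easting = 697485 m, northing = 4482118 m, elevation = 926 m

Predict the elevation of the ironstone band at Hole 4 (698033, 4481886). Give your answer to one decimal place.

994.5 m

Two edge vectors: Hole 1→Hole 2 = (-225, 55, -50), Hole 1→Hole 3 = (-223, 142, -2).
Normal n = (Hole 1→Hole 2) × (Hole 1→Hole 3) = (6990, 10700, -19685).
So ∂z/∂easting = −n_x/n_z = 0.355092710 and ∂z/∂northing = −n_y/n_z = 0.543561087.
Intercept c from Hole 1: 928 − 247751.02 − 2436227.75 = −2683050.77.
At (698033, 4481886): z = 247866.4 + 2436178.8 − 2683050.77 = 994.5 m.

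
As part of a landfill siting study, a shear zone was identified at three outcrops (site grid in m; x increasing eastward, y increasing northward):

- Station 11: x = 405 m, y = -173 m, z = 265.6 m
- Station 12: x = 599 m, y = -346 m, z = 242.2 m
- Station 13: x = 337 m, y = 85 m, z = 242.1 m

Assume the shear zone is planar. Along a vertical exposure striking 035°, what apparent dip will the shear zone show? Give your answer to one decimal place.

15.8°

Let the plane be z = a·x + b·y + c.
Station 12−Station 11: 194a − 173b = −23.4;  Station 13−Station 11: −68a + 258b = −23.5.
Solving gives a = −0.26386, b = −0.16063.
Unit vector along 035° is (sin 35°, cos 35°) = (0.5736, 0.8192).
Slope in that direction = a·(0.5736) + b·(0.8192) = −0.28292.
Apparent dip = arctan|0.28292| = 15.8° (true dip is 17.2°, so apparent ≤ true as expected).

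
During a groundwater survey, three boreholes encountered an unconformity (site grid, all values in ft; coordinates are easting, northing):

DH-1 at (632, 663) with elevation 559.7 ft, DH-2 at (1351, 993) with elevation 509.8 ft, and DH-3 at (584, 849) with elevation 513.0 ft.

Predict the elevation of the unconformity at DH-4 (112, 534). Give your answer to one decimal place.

569.4 ft

Let the plane be z = a·easting + b·northing + c.
DH-2−DH-1: 719a + 330b = −49.9;  DH-3−DH-1: −48a + 186b = −46.7.
Solving gives a = 0.040980, b = −0.240500.
Then c = 559.7 − a·632 − b·663 = 693.25.
At (112, 534): z = 4.6 − 128.4 + 693.25 = 569.4 ft.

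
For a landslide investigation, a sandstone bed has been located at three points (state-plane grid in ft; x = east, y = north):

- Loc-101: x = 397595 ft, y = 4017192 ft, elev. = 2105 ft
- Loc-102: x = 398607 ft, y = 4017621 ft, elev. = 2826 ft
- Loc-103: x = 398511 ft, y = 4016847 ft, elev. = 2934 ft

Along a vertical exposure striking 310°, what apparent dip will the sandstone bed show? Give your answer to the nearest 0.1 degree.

37.9°

Let the plane be z = a·x + b·y + c.
Loc-102−Loc-101: 1012a + 429b = 721;  Loc-103−Loc-101: 916a − 345b = 829.
Solving gives a = 0.81442, b = −0.24055.
Unit vector along 310° is (sin 310°, cos 310°) = (-0.7660, 0.6428).
Slope in that direction = a·(-0.7660) + b·(0.6428) = −0.77851.
Apparent dip = arctan|0.77851| = 37.9° (true dip is 40.3°, so apparent ≤ true as expected).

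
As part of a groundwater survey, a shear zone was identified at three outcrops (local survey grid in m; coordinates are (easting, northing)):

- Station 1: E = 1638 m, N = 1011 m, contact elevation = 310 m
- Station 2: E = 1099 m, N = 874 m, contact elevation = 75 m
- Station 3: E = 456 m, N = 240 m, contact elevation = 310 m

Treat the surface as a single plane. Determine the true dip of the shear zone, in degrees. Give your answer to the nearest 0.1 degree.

52.6°

Two edge vectors: Station 1→Station 2 = (-539, -137, -235), Station 1→Station 3 = (-1182, -771, 0).
Normal n = (Station 1→Station 2) × (Station 1→Station 3) = (-181185, 277770, 253635).
So ∂z/∂E = −n_x/n_z = 0.71435 and ∂z/∂N = −n_y/n_z = −1.09516.
Gradient magnitude |∇z| = √(a² + b²) = √(0.51030 + 1.19937) = 1.30754.
True dip = arctan(1.30754) = 52.6°, dipping toward NNW (azimuth ≈ 327°).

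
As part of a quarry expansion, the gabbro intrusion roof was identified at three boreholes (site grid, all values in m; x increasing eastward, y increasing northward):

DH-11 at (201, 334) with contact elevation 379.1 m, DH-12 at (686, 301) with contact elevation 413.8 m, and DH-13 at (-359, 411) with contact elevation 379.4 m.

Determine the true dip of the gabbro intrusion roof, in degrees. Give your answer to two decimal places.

Let the plane be z = a·x + b·y + c.
DH-12−DH-11: 485a − 33b = 34.7;  DH-13−DH-11: −560a + 77b = 0.3.
Solving gives a = 0.14216, b = 1.03777.
Gradient magnitude |∇z| = √(a² + b²) = √(0.02021 + 1.07696) = 1.04746.
True dip = arctan(1.04746) = 46.33°, dipping toward S (azimuth ≈ 188°).

46.33°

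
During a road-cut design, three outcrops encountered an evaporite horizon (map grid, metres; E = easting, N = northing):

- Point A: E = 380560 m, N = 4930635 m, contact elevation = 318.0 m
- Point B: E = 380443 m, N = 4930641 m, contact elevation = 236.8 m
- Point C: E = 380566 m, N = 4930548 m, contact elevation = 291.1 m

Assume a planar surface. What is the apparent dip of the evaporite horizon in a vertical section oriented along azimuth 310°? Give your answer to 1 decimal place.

Two edge vectors: Point A→Point B = (-117, 6, -81.2), Point A→Point C = (6, -87, -26.9).
Normal n = (Point A→Point B) × (Point A→Point C) = (-7225.8, -3634.5, 10143).
So ∂z/∂E = −n_x/n_z = 0.71239 and ∂z/∂N = −n_y/n_z = 0.35833.
Unit vector along 310° is (sin 310°, cos 310°) = (-0.7660, 0.6428).
Slope in that direction = a·(-0.7660) + b·(0.6428) = −0.31540.
Apparent dip = arctan|0.31540| = 17.5° (true dip is 38.6°, so apparent ≤ true as expected).

17.5°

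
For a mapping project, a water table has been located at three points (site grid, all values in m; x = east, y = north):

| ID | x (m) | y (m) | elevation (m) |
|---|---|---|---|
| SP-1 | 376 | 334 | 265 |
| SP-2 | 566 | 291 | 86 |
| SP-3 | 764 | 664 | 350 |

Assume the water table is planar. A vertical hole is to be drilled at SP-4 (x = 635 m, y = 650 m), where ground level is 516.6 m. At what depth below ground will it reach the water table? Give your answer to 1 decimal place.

Let the plane be z = a·x + b·y + c.
SP-2−SP-1: 190a − 43b = −179;  SP-3−SP-1: 388a + 330b = 85.
Solving gives a = −0.69806, b = 1.07833.
Then c = 265 − a·376 − b·334 = 167.31.
At (635, 650): z_contact = −443.27 + 700.91 + 167.31 = 424.95 m.
Depth below ground = 516.6 − 424.95 = 91.6 m.

91.6 m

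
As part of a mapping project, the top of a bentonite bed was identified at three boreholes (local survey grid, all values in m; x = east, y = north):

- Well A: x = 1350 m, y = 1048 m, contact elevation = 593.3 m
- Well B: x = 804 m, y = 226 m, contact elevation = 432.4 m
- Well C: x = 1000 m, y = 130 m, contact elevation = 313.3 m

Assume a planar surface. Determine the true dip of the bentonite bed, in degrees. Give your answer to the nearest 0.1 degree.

30.7°

Two edge vectors: Well A→Well B = (-546, -822, -160.9), Well A→Well C = (-350, -918, -280).
Normal n = (Well A→Well B) × (Well A→Well C) = (82453.8, -96565, 213528).
So ∂z/∂x = −n_x/n_z = −0.38615 and ∂z/∂y = −n_y/n_z = 0.45224.
Gradient magnitude |∇z| = √(a² + b²) = √(0.14911 + 0.20452) = 0.59467.
True dip = arctan(0.59467) = 30.7°, dipping toward SE (azimuth ≈ 140°).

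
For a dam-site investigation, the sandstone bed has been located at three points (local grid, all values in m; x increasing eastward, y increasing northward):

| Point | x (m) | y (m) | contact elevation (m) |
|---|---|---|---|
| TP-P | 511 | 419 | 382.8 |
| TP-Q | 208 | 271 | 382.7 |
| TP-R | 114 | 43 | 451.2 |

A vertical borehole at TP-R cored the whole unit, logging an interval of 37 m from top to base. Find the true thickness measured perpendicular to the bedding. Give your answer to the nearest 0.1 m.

34.1 m

Let the plane be z = a·x + b·y + c.
TP-Q−TP-P: −303a − 148b = −0.1;  TP-R−TP-P: −397a − 376b = 68.4.
Solving gives a = 0.18417, b = −0.37637.
|∇z| = √(a²+b²) = 0.41901, so dip δ = arctan(0.41901) = 22.73°.
True thickness = vertical thickness × cos δ = 37 × cos 22.73° = 34.1 m.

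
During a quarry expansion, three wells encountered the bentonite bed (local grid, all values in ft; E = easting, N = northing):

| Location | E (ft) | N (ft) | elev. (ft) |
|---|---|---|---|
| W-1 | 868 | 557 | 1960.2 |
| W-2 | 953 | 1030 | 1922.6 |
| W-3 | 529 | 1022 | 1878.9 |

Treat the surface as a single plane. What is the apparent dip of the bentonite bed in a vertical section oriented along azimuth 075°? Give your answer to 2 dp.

4.34°

Let the plane be z = a·E + b·N + c.
W-2−W-1: 85a + 473b = −37.6;  W-3−W-1: −339a + 465b = −81.3.
Solving gives a = 0.10492, b = −0.09835.
Unit vector along 075° is (sin 75°, cos 75°) = (0.9659, 0.2588).
Slope in that direction = a·(0.9659) + b·(0.2588) = 0.07589.
Apparent dip = arctan|0.07589| = 4.34° (true dip is 8.2°, so apparent ≤ true as expected).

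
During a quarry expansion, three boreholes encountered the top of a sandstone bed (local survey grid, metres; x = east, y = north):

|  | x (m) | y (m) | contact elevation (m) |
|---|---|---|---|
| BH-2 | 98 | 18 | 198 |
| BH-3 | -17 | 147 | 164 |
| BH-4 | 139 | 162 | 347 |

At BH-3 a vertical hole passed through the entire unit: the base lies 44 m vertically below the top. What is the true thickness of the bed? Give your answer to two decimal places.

26.59 m

Let the plane be z = a·x + b·y + c.
BH-3−BH-2: −115a + 129b = −34;  BH-4−BH-2: 41a + 144b = 149.
Solving gives a = 1.10380, b = 0.72044.
|∇z| = √(a²+b²) = 1.31811, so dip δ = arctan(1.31811) = 52.81°.
True thickness = vertical thickness × cos δ = 44 × cos 52.81° = 26.59 m.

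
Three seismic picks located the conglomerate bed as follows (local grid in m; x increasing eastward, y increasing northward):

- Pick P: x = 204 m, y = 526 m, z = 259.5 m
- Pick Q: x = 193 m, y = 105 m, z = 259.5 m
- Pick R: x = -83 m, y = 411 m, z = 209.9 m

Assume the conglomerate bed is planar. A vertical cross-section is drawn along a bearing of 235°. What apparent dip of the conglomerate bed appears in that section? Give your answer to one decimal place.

Let the plane be z = a·x + b·y + c.
Pick Q−Pick P: −11a − 421b = 0;  Pick R−Pick P: −287a − 115b = −49.6.
Solving gives a = 0.17465, b = −0.00456.
Unit vector along 235° is (sin 235°, cos 235°) = (-0.8192, -0.5736).
Slope in that direction = a·(-0.8192) + b·(-0.5736) = −0.14045.
Apparent dip = arctan|0.14045| = 8.0° (true dip is 9.9°, so apparent ≤ true as expected).

8.0°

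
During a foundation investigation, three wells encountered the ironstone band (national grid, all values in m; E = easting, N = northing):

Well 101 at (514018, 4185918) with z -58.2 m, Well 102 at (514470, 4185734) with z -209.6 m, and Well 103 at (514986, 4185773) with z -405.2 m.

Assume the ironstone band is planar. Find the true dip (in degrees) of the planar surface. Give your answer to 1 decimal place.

Let the plane be z = a·E + b·N + c.
Well 102−Well 101: 452a − 184b = −151.4;  Well 103−Well 101: 968a − 145b = −347.
Solving gives a = −0.37216, b = −0.09140.
Gradient magnitude |∇z| = √(a² + b²) = √(0.13850 + 0.00835) = 0.38322.
True dip = arctan(0.38322) = 21.0°, dipping toward ENE (azimuth ≈ 076°).

21.0°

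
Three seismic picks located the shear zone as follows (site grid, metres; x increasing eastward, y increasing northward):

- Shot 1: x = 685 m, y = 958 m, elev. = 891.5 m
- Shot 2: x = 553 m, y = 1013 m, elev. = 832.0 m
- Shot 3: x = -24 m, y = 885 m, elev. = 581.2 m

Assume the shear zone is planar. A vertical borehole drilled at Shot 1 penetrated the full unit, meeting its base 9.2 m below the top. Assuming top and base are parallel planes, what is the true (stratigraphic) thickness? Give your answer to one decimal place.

8.4 m

Two edge vectors: Shot 1→Shot 2 = (-132, 55, -59.5), Shot 1→Shot 3 = (-709, -73, -310.3).
Normal n = (Shot 1→Shot 2) × (Shot 1→Shot 3) = (-21410, 1225.9, 48631).
So ∂z/∂x = −n_x/n_z = 0.44025 and ∂z/∂y = −n_y/n_z = −0.02521.
|∇z| = √(a²+b²) = 0.44098, so dip δ = arctan(0.44098) = 23.80°.
True thickness = vertical thickness × cos δ = 9.2 × cos 23.80° = 8.4 m.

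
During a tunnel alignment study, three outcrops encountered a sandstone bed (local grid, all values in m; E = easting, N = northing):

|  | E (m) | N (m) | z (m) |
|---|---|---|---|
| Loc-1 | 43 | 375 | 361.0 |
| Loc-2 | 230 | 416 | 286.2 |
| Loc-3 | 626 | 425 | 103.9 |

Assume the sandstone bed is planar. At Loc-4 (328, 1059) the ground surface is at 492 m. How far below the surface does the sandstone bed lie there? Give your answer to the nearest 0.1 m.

54.1 m

Two edge vectors: Loc-1→Loc-2 = (187, 41, -74.8), Loc-1→Loc-3 = (583, 50, -257.1).
Normal n = (Loc-1→Loc-2) × (Loc-1→Loc-3) = (-6801.1, 4469.3, -14553).
So ∂z/∂E = −n_x/n_z = −0.467333 and ∂z/∂N = −n_y/n_z = 0.307105.
Intercept c from Loc-1: 361 + 20.10 − 115.16 = 265.93.
At (328, 1059): z_contact = −153.29 + 325.22 + 265.93 = 437.87 m.
Depth below ground = 492 − 437.87 = 54.1 m.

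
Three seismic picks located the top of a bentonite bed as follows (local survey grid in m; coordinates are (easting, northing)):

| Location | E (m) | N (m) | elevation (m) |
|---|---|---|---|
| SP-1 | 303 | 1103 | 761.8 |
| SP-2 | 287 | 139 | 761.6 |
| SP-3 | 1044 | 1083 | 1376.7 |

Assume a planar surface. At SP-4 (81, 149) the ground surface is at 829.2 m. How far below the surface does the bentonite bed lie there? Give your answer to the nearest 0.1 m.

238.6 m

Two edge vectors: SP-1→SP-2 = (-16, -964, -0.2), SP-1→SP-3 = (741, -20, 614.9).
Normal n = (SP-1→SP-2) × (SP-1→SP-3) = (-592767.6, 9690.2, 714644).
So ∂z/∂E = −n_x/n_z = 0.829459 and ∂z/∂N = −n_y/n_z = −0.013559.
Intercept c from SP-1: 761.8 − 251.33 + 14.96 = 525.43.
At (81, 149): z_contact = 67.19 − 2.02 + 525.43 = 590.60 m.
Depth below ground = 829.2 − 590.60 = 238.6 m.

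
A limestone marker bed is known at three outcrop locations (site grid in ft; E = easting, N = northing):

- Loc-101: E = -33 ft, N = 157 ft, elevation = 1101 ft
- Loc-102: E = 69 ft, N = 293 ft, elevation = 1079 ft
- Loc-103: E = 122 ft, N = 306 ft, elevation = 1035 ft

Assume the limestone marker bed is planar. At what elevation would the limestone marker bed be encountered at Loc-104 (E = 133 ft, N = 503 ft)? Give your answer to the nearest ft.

Two edge vectors: Loc-101→Loc-102 = (102, 136, -22), Loc-101→Loc-103 = (155, 149, -66).
Normal n = (Loc-101→Loc-102) × (Loc-101→Loc-103) = (-5698, 3322, -5882).
So ∂z/∂E = −n_x/n_z = −0.96872 and ∂z/∂N = −n_y/n_z = 0.56477.
Intercept c from Loc-101: 1101 − 31.97 − 88.67 = 980.36.
At (133, 503): z = −128.8 + 284.1 + 980.36 = 1135.6 ft.

1136 ft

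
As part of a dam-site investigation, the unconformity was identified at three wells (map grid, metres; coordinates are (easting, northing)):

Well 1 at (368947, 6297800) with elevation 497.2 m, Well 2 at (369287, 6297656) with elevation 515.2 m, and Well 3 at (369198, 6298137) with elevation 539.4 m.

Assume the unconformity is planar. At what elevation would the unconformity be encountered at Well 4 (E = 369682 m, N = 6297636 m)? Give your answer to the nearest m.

Two edge vectors: Well 1→Well 2 = (340, -144, 18), Well 1→Well 3 = (251, 337, 42.2).
Normal n = (Well 1→Well 2) × (Well 1→Well 3) = (-12142.8, -9830, 150724).
So ∂z/∂E = −n_x/n_z = 0.08056315 and ∂z/∂N = −n_y/n_z = 0.06521855.
Intercept c from Well 1: 497.2 − 29723.53 − 410733.35 = −439959.69.
At (369682, 6297636): z = 29782.7 + 410722.7 − 439959.69 = 545.7 m.

546 m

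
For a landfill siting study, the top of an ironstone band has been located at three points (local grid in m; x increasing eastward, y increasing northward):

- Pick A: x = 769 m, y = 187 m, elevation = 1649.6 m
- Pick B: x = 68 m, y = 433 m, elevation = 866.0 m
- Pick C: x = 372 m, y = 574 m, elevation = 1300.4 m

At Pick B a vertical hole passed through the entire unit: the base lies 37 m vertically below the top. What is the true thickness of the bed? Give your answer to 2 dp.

22.46 m

Two edge vectors: Pick A→Pick B = (-701, 246, -783.6), Pick A→Pick C = (-397, 387, -349.2).
Normal n = (Pick A→Pick B) × (Pick A→Pick C) = (217350, 66300, -173625).
So ∂z/∂x = −n_x/n_z = 1.25184 and ∂z/∂y = −n_y/n_z = 0.38186.
|∇z| = √(a²+b²) = 1.30878, so dip δ = arctan(1.30878) = 52.62°.
True thickness = vertical thickness × cos δ = 37 × cos 52.62° = 22.46 m.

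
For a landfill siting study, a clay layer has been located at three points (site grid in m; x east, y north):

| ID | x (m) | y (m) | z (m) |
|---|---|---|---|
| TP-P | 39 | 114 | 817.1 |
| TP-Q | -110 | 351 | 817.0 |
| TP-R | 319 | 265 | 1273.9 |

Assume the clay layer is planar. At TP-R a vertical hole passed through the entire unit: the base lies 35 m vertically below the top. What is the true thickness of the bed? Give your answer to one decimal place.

Let the plane be z = a·x + b·y + c.
TP-Q−TP-P: −149a + 237b = −0.1;  TP-R−TP-P: 280a + 151b = 456.8.
Solving gives a = 1.21852, b = 0.76565.
|∇z| = √(a²+b²) = 1.43910, so dip δ = arctan(1.43910) = 55.21°.
True thickness = vertical thickness × cos δ = 35 × cos 55.21° = 20.0 m.

20.0 m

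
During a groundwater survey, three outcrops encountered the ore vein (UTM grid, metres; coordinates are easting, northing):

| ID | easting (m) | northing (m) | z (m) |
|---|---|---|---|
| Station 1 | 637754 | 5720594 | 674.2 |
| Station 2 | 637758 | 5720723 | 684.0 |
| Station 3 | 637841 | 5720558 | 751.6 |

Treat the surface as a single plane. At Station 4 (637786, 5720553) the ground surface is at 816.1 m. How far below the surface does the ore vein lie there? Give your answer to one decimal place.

Two edge vectors: Station 1→Station 2 = (4, 129, 9.8), Station 1→Station 3 = (87, -36, 77.4).
Normal n = (Station 1→Station 2) × (Station 1→Station 3) = (10337.4, 543, -11367).
So ∂z/∂easting = −n_x/n_z = 0.909422011 and ∂z/∂northing = −n_y/n_z = 0.047769860.
Intercept c from Station 1: 674.2 − 579987.53 − 273271.98 = −852585.30.
At (637786, 5720553): z_contact = 580016.63 + 273270.02 − 852585.30 = 701.34 m.
Depth below ground = 816.1 − 701.34 = 114.8 m.

114.8 m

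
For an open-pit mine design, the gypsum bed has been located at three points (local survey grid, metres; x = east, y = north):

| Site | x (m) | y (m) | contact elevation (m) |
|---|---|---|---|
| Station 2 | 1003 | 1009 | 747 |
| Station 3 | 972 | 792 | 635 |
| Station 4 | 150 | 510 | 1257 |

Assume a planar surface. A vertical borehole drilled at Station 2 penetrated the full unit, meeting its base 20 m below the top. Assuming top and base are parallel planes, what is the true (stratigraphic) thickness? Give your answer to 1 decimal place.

Let the plane be z = a·x + b·y + c.
Station 3−Station 2: −31a − 217b = −112;  Station 4−Station 2: −853a − 499b = 510.
Solving gives a = −0.98188, b = 0.65640.
|∇z| = √(a²+b²) = 1.18108, so dip δ = arctan(1.18108) = 49.75°.
True thickness = vertical thickness × cos δ = 20 × cos 49.75° = 12.9 m.

12.9 m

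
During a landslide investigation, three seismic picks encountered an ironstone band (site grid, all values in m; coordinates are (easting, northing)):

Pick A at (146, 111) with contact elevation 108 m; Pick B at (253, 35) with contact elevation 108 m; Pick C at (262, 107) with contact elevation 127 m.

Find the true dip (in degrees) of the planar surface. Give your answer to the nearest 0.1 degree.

Let the plane be z = a·E + b·N + c.
Pick B−Pick A: 107a − 76b = 0;  Pick C−Pick A: 116a − 4b = 19.
Solving gives a = 0.17215, b = 0.24237.
Gradient magnitude |∇z| = √(a² + b²) = √(0.02964 + 0.05874) = 0.29729.
True dip = arctan(0.29729) = 16.6°, dipping toward SW (azimuth ≈ 215°).

16.6°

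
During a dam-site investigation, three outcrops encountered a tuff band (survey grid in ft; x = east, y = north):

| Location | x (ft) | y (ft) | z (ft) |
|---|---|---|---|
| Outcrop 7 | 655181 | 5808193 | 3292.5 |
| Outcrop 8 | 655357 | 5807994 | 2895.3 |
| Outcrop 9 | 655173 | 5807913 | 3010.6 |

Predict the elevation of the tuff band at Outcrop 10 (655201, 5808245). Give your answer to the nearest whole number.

Let the plane be z = a·x + b·y + c.
Outcrop 8−Outcrop 7: 176a − 199b = −397.2;  Outcrop 9−Outcrop 7: −8a − 280b = −281.9.
Solving gives a = −1.08346242, b = 1.03774178.
Then c = 3292.5 − a·655181 − b·5808193 = −5314248.07.
At (655201, 5808245): z = −709885.7 + 6027458.5 − 5314248.07 = 3324.8 ft.

3325 ft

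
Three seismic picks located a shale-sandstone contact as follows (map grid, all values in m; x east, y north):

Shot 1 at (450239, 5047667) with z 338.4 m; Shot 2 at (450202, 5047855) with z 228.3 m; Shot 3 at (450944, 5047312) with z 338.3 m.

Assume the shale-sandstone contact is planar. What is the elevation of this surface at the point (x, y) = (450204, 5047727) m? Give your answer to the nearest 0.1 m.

310.9 m

Let the plane be z = a·x + b·y + c.
Shot 2−Shot 1: −37a + 188b = −110.1;  Shot 3−Shot 1: 705a − 355b = −0.1.
Solving gives a = −0.327492986, b = −0.650091705.
Then c = 338.4 − a·450239 − b·5047667 = 3429234.96.
At (450204, 5047727): z = −147438.7 − 3281485.5 + 3429234.96 = 310.9 m.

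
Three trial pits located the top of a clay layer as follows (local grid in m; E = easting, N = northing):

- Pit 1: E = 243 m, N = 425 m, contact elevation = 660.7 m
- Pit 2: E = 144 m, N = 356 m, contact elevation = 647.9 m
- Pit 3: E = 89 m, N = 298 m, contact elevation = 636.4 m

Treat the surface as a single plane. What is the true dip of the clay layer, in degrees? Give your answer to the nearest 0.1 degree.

12.7°

Let the plane be z = a·E + b·N + c.
Pit 2−Pit 1: −99a − 69b = −12.8;  Pit 3−Pit 1: −154a − 127b = −24.3.
Solving gives a = −0.02625, b = 0.22316.
Gradient magnitude |∇z| = √(a² + b²) = √(0.00069 + 0.04980) = 0.22470.
True dip = arctan(0.22470) = 12.7°, dipping toward S (azimuth ≈ 173°).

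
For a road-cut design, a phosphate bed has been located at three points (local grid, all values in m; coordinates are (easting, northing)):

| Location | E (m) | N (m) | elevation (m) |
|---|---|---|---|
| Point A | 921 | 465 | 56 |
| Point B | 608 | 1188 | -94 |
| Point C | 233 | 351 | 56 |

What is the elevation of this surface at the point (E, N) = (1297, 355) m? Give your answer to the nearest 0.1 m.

Two edge vectors: Point A→Point B = (-313, 723, -150), Point A→Point C = (-688, -114, 0).
Normal n = (Point A→Point B) × (Point A→Point C) = (-17100, 103200, 533106).
So ∂z/∂E = −n_x/n_z = 0.032076 and ∂z/∂N = −n_y/n_z = −0.193583.
Intercept c from Point A: 56 − 29.54 + 90.02 = 116.47.
At (1297, 355): z = 41.6 − 68.7 + 116.47 = 89.4 m.

89.4 m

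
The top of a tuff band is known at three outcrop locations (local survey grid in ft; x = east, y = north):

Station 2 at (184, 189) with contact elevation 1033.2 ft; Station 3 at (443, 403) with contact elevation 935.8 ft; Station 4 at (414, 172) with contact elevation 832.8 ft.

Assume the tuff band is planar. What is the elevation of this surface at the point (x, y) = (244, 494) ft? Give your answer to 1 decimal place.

Two edge vectors: Station 2→Station 3 = (259, 214, -97.4), Station 2→Station 4 = (230, -17, -200.4).
Normal n = (Station 2→Station 3) × (Station 2→Station 4) = (-44541.4, 29501.6, -53623).
So ∂z/∂x = −n_x/n_z = −0.83064 and ∂z/∂y = −n_y/n_z = 0.55017.
Intercept c from Station 2: 1033.2 + 152.84 − 103.98 = 1082.06.
At (244, 494): z = −202.7 + 271.8 + 1082.06 = 1151.2 ft.

1151.2 ft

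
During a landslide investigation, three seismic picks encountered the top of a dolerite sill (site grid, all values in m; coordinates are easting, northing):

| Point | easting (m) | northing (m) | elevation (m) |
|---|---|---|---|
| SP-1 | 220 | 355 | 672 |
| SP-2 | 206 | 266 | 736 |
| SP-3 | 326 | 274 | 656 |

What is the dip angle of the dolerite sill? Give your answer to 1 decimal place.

Two edge vectors: SP-1→SP-2 = (-14, -89, 64), SP-1→SP-3 = (106, -81, -16).
Normal n = (SP-1→SP-2) × (SP-1→SP-3) = (6608, 6560, 10568).
So ∂z/∂easting = −n_x/n_z = −0.62528 and ∂z/∂northing = −n_y/n_z = −0.62074.
Gradient magnitude |∇z| = √(a² + b²) = √(0.39098 + 0.38532) = 0.88108.
True dip = arctan(0.88108) = 41.4°, dipping toward NE (azimuth ≈ 045°).

41.4°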